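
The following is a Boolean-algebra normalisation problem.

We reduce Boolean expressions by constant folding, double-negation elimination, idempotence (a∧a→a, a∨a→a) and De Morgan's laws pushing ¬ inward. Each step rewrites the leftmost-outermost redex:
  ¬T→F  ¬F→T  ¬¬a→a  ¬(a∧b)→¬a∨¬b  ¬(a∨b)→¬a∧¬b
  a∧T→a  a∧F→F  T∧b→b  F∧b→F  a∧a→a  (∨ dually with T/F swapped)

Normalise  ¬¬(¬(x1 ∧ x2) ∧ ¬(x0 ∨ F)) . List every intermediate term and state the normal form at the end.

  start: ¬¬(¬(x1 ∧ x2) ∧ ¬(x0 ∨ F))
  [1] ¬(x1 ∧ x2) ∧ ¬(x0 ∨ F)
  [2] (¬x1 ∨ ¬x2) ∧ ¬(x0 ∨ F)
  [3] (¬x1 ∨ ¬x2) ∧ (¬x0 ∧ ¬F)
  [4] (¬x1 ∨ ¬x2) ∧ (¬x0 ∧ T)
  [5] (¬x1 ∨ ¬x2) ∧ ¬x0

Answer: normal form = (¬x1 ∨ ¬x2) ∧ ¬x0  (in 5 steps)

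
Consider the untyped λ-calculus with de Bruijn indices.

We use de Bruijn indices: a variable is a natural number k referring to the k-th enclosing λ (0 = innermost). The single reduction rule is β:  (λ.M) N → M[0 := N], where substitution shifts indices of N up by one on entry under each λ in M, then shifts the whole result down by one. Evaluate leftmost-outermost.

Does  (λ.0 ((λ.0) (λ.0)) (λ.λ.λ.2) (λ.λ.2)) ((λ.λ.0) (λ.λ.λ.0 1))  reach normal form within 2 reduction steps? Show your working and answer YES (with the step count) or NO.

Answer: NO — after 2 steps the term is (λ.0) ((λ.0) (λ.0)) (λ.λ.λ.2) (λ.λ.(λ.λ.0) (λ.λ.λ.0 1)), not yet normal

Reduction:
  start: (λ.0 ((λ.0) (λ.0)) (λ.λ.λ.2) (λ.λ.2)) ((λ.λ.0) (λ.λ.λ.0 1))
  [1] (λ.λ.0) (λ.λ.λ.0 1) ((λ.0) (λ.0)) (λ.λ.λ.2) (λ.λ.(λ.λ.0) (λ.λ.λ.0 1))
  [2] (λ.0) ((λ.0) (λ.0)) (λ.λ.λ.2) (λ.λ.(λ.λ.0) (λ.λ.λ.0 1))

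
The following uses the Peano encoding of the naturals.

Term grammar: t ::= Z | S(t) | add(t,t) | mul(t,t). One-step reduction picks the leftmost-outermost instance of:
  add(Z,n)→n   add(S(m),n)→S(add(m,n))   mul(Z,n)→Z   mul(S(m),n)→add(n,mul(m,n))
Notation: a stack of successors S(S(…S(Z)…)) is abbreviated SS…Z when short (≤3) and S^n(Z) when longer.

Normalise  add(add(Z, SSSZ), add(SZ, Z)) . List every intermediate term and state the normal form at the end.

Answer: normal form = S^4(Z)  (in 7 steps)

Working:
  start: add(add(Z, SSSZ), add(SZ, Z))
  [1] add(SSSZ, add(SZ, Z))
  [2] S(add(SSZ, add(SZ, Z)))
  [3] S(S(add(SZ, add(SZ, Z))))
  [4] S(S(S(add(Z, add(SZ, Z)))))
  [5] S(S(S(add(SZ, Z))))
  [6] S(S(S(S(add(Z, Z)))))
  [7] S^4(Z)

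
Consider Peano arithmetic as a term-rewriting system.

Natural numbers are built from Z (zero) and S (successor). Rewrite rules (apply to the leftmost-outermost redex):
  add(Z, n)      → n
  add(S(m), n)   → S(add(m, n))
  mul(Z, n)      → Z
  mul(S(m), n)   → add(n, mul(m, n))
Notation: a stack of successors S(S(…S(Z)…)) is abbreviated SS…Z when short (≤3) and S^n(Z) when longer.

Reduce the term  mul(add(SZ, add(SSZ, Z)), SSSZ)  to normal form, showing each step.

  start: mul(add(SZ, add(SSZ, Z)), SSSZ)
  step 1: mul(S(add(Z, add(SSZ, Z))), SSSZ)
  step 2: add(SSSZ, mul(add(Z, add(SSZ, Z)), SSSZ))
  step 3: S(add(SSZ, mul(add(Z, add(SSZ, Z)), SSSZ)))
  step 4: S(S(add(SZ, mul(add(Z, add(SSZ, Z)), SSSZ))))
  step 5: S(S(S(add(Z, mul(add(Z, add(SSZ, Z)), SSSZ)))))
  step 6: S(S(S(mul(add(Z, add(SSZ, Z)), SSSZ))))
  step 7: S(S(S(mul(add(SSZ, Z), SSSZ))))
  step 8: S(S(S(mul(S(add(SZ, Z)), SSSZ))))
  step 9: S(S(S(add(SSSZ, mul(add(SZ, Z), SSSZ)))))
  step 10: S(S(S(S(add(SSZ, mul(add(SZ, Z), SSSZ))))))
  step 11: S(S(S(S(S(add(SZ, mul(add(SZ, Z), SSSZ)))))))
  step 12: S(S(S(S(S(S(add(Z, mul(add(SZ, Z), SSSZ))))))))
  step 13: S(S(S(S(S(S(mul(add(SZ, Z), SSSZ)))))))
  step 14: S(S(S(S(S(S(mul(S(add(Z, Z)), SSSZ)))))))
  step 15: S(S(S(S(S(S(add(SSSZ, mul(add(Z, Z), SSSZ))))))))
  step 16: S(S(S(S(S(S(S(add(SSZ, mul(add(Z, Z), SSSZ)))))))))
  step 17: S(S(S(S(S(S(S(S(add(SZ, mul(add(Z, Z), SSSZ))))))))))
  step 18: S(S(S(S(S(S(S(S(S(add(Z, mul(add(Z, Z), SSSZ)))))))))))
  step 19: S(S(S(S(S(S(S(S(S(mul(add(Z, Z), SSSZ))))))))))
  step 20: S(S(S(S(S(S(S(S(S(mul(Z, SSSZ))))))))))
  step 21: S^9(Z)

Answer: normal form = S^9(Z)  (in 21 steps)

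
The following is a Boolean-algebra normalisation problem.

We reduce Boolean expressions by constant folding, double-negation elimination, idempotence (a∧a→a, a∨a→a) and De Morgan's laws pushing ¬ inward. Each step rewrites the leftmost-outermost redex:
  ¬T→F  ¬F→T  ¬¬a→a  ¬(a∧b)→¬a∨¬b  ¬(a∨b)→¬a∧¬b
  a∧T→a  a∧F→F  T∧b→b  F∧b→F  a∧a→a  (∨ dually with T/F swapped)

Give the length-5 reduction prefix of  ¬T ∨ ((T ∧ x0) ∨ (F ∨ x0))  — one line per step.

Answer: after 5 steps: x0

Reduction:
  start: ¬T ∨ ((T ∧ x0) ∨ (F ∨ x0))
  [1] F ∨ ((T ∧ x0) ∨ (F ∨ x0))
  [2] (T ∧ x0) ∨ (F ∨ x0)
  [3] x0 ∨ (F ∨ x0)
  [4] x0 ∨ x0
  [5] x0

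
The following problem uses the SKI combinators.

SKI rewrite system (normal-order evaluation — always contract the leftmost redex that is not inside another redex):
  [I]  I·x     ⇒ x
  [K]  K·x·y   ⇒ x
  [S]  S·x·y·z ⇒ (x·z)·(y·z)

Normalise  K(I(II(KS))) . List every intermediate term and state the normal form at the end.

  start: K(I(II(KS)))
  →1  K(II(KS))
  →2  K(I(KS))
  →3  K(KS)

Answer: normal form = K(KS)  (in 3 steps)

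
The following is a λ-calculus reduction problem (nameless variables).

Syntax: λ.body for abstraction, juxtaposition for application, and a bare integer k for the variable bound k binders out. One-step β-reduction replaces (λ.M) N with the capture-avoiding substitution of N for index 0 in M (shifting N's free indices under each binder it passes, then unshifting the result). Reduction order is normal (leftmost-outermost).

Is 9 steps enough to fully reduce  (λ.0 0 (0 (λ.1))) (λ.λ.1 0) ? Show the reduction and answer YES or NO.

Answer: YES — reaches normal form λ.λ.λ.1 0 in 7 ≤ 9 steps

Derivation:
  start: (λ.0 0 (0 (λ.1))) (λ.λ.1 0)
  →1  (λ.λ.1 0) (λ.λ.1 0) ((λ.λ.1 0) (λ.λ.λ.1 0))
  →2  (λ.(λ.λ.1 0) 0) ((λ.λ.1 0) (λ.λ.λ.1 0))
  →3  (λ.λ.1 0) ((λ.λ.1 0) (λ.λ.λ.1 0))
  →4  λ.(λ.λ.1 0) (λ.λ.λ.1 0) 0
  →5  λ.(λ.(λ.λ.λ.1 0) 0) 0
  →6  λ.(λ.λ.λ.1 0) 0
  →7  λ.λ.λ.1 0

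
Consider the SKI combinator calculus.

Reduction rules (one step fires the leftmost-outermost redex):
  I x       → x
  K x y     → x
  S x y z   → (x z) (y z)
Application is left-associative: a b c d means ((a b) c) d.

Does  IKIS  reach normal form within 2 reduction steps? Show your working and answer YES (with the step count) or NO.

  start: IKIS
  [1] KIS
  [2] I

Answer: YES — reaches normal form I in 2 ≤ 2 steps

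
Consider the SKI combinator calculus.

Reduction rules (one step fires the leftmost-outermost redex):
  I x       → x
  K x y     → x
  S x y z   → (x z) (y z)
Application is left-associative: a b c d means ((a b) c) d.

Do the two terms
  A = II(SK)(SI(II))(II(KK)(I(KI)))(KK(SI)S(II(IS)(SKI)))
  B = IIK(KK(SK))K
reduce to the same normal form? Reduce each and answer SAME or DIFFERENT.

Answer: DIFFERENT — A ⇓ KS, B ⇓ K

Reduction:
Term A:
  start: II(SK)(SI(II))(II(KK)(I(KI)))(KK(SI)S(II(IS)(SKI)))
  [1] I(SK)(SI(II))(II(KK)(I(KI)))(KK(SI)S(II(IS)(SKI)))
  [2] SK(SI(II))(II(KK)(I(KI)))(KK(SI)S(II(IS)(SKI)))
  [3] K(II(KK)(I(KI)))(SI(II)(II(KK)(I(KI))))(KK(SI)S(II(IS)(SKI)))
  [4] II(KK)(I(KI))(KK(SI)S(II(IS)(SKI)))
  [5] I(KK)(I(KI))(KK(SI)S(II(IS)(SKI)))
  [6] KK(I(KI))(KK(SI)S(II(IS)(SKI)))
  [7] K(KK(SI)S(II(IS)(SKI)))
  [8] K(KS(II(IS)(SKI)))
  [9] KS

Term B:
  start: IIK(KK(SK))K
  [1] IK(KK(SK))K
  [2] K(KK(SK))K
  [3] KK(SK)
  [4] K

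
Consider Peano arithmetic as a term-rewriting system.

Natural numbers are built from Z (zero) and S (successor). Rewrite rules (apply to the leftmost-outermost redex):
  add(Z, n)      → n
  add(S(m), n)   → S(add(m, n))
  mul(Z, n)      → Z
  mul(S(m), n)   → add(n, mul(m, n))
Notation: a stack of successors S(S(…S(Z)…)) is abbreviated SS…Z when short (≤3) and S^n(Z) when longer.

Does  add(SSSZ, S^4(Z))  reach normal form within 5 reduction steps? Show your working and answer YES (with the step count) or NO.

  start: add(SSSZ, S^4(Z))
  step 1: S(add(SSZ, S^4(Z)))
  step 2: S(S(add(SZ, S^4(Z))))
  step 3: S(S(S(add(Z, S^4(Z)))))
  step 4: S^7(Z)

Answer: YES — reaches normal form S^7(Z) in 4 ≤ 5 steps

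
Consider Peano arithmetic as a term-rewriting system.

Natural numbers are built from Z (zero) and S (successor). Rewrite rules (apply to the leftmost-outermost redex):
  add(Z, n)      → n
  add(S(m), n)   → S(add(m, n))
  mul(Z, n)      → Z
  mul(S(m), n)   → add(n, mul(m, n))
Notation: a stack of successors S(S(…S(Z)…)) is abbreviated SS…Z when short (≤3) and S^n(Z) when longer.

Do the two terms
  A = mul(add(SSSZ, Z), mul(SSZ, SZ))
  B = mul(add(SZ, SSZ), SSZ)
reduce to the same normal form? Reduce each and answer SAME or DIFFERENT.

Term A:
  start: mul(add(SSSZ, Z), mul(SSZ, SZ))
  [1] mul(S(add(SSZ, Z)), mul(SSZ, SZ))
  [2] add(mul(SSZ, SZ), mul(add(SSZ, Z), mul(SSZ, SZ)))
  [3] add(add(SZ, mul(SZ, SZ)), mul(add(SSZ, Z), mul(SSZ, SZ)))
  [4] add(S(add(Z, mul(SZ, SZ))), mul(add(SSZ, Z), mul(SSZ, SZ)))
  [5] S(add(add(Z, mul(SZ, SZ)), mul(add(SSZ, Z), mul(SSZ, SZ))))
  [6] S(add(mul(SZ, SZ), mul(add(SSZ, Z), mul(SSZ, SZ))))
  [7] S(add(add(SZ, mul(Z, SZ)), mul(add(SSZ, Z), mul(SSZ, SZ))))
  [8] S(add(S(add(Z, mul(Z, SZ))), mul(add(SSZ, Z), mul(SSZ, SZ))))
  [9] S(S(add(add(Z, mul(Z, SZ)), mul(add(SSZ, Z), mul(SSZ, SZ)))))
  [10] S(S(add(mul(Z, SZ), mul(add(SSZ, Z), mul(SSZ, SZ)))))
  [11] S(S(add(Z, mul(add(SSZ, Z), mul(SSZ, SZ)))))
  [12] S(S(mul(add(SSZ, Z), mul(SSZ, SZ))))
  [13] S(S(mul(S(add(SZ, Z)), mul(SSZ, SZ))))
  [14] S(S(add(mul(SSZ, SZ), mul(add(SZ, Z), mul(SSZ, SZ)))))
  [15] S(S(add(add(SZ, mul(SZ, SZ)), mul(add(SZ, Z), mul(SSZ, SZ)))))
  [16] S(S(add(S(add(Z, mul(SZ, SZ))), mul(add(SZ, Z), mul(SSZ, SZ)))))
  [17] S(S(S(add(add(Z, mul(SZ, SZ)), mul(add(SZ, Z), mul(SSZ, SZ))))))
  [18] S(S(S(add(mul(SZ, SZ), mul(add(SZ, Z), mul(SSZ, SZ))))))
  [19] S(S(S(add(add(SZ, mul(Z, SZ)), mul(add(SZ, Z), mul(SSZ, SZ))))))
  [20] S(S(S(add(S(add(Z, mul(Z, SZ))), mul(add(SZ, Z), mul(SSZ, SZ))))))
  [21] S(S(S(S(add(add(Z, mul(Z, SZ)), mul(add(SZ, Z), mul(SSZ, SZ)))))))
  [22] S(S(S(S(add(mul(Z, SZ), mul(add(SZ, Z), mul(SSZ, SZ)))))))
  [23] S(S(S(S(add(Z, mul(add(SZ, Z), mul(SSZ, SZ)))))))
  [24] S(S(S(S(mul(add(SZ, Z), mul(SSZ, SZ))))))
  [25] S(S(S(S(mul(S(add(Z, Z)), mul(SSZ, SZ))))))
  [26] S(S(S(S(add(mul(SSZ, SZ), mul(add(Z, Z), mul(SSZ, SZ)))))))
  [27] S(S(S(S(add(add(SZ, mul(SZ, SZ)), mul(add(Z, Z), mul(SSZ, SZ)))))))
  [28] S(S(S(S(add(S(add(Z, mul(SZ, SZ))), mul(add(Z, Z), mul(SSZ, SZ)))))))
  [29] S(S(S(S(S(add(add(Z, mul(SZ, SZ)), mul(add(Z, Z), mul(SSZ, SZ))))))))
  [30] S(S(S(S(S(add(mul(SZ, SZ), mul(add(Z, Z), mul(SSZ, SZ))))))))
  [31] S(S(S(S(S(add(add(SZ, mul(Z, SZ)), mul(add(Z, Z), mul(SSZ, SZ))))))))
  [32] S(S(S(S(S(add(S(add(Z, mul(Z, SZ))), mul(add(Z, Z), mul(SSZ, SZ))))))))
  [33] S(S(S(S(S(S(add(add(Z, mul(Z, SZ)), mul(add(Z, Z), mul(SSZ, SZ)))))))))
  [34] S(S(S(S(S(S(add(mul(Z, SZ), mul(add(Z, Z), mul(SSZ, SZ)))))))))
  [35] S(S(S(S(S(S(add(Z, mul(add(Z, Z), mul(SSZ, SZ)))))))))
  [36] S(S(S(S(S(S(mul(add(Z, Z), mul(SSZ, SZ))))))))
  [37] S(S(S(S(S(S(mul(Z, mul(SSZ, SZ))))))))
  [38] S^6(Z)

Term B:
  start: mul(add(SZ, SSZ), SSZ)
  [1] mul(S(add(Z, SSZ)), SSZ)
  [2] add(SSZ, mul(add(Z, SSZ), SSZ))
  [3] S(add(SZ, mul(add(Z, SSZ), SSZ)))
  [4] S(S(add(Z, mul(add(Z, SSZ), SSZ))))
  [5] S(S(mul(add(Z, SSZ), SSZ)))
  [6] S(S(mul(SSZ, SSZ)))
  [7] S(S(add(SSZ, mul(SZ, SSZ))))
  [8] S(S(S(add(SZ, mul(SZ, SSZ)))))
  [9] S(S(S(S(add(Z, mul(SZ, SSZ))))))
  [10] S(S(S(S(mul(SZ, SSZ)))))
  [11] S(S(S(S(add(SSZ, mul(Z, SSZ))))))
  [12] S(S(S(S(S(add(SZ, mul(Z, SSZ)))))))
  [13] S(S(S(S(S(S(add(Z, mul(Z, SSZ))))))))
  [14] S(S(S(S(S(S(mul(Z, SSZ)))))))
  [15] S^6(Z)

Answer: SAME — A ⇓ S^6(Z), B ⇓ S^6(Z)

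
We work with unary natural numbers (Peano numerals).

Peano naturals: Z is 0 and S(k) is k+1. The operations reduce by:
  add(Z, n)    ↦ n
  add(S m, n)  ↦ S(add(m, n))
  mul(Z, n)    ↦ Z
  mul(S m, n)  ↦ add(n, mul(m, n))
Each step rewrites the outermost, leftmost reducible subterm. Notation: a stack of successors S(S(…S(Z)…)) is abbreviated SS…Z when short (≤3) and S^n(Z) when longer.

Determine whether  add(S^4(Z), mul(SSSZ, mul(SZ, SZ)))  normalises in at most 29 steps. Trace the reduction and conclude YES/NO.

Answer: YES — reaches normal form S^7(Z) in 27 ≤ 29 steps

Reduction:
  start: add(S^4(Z), mul(SSSZ, mul(SZ, SZ)))
  →1  S(add(SSSZ, mul(SSSZ, mul(SZ, SZ))))
  →2  S(S(add(SSZ, mul(SSSZ, mul(SZ, SZ)))))
  →3  S(S(S(add(SZ, mul(SSSZ, mul(SZ, SZ))))))
  →4  S(S(S(S(add(Z, mul(SSSZ, mul(SZ, SZ)))))))
  →5  S(S(S(S(mul(SSSZ, mul(SZ, SZ))))))
  →6  S(S(S(S(add(mul(SZ, SZ), mul(SSZ, mul(SZ, SZ)))))))
  →7  S(S(S(S(add(add(SZ, mul(Z, SZ)), mul(SSZ, mul(SZ, SZ)))))))
  →8  S(S(S(S(add(S(add(Z, mul(Z, SZ))), mul(SSZ, mul(SZ, SZ)))))))
  →9  S(S(S(S(S(add(add(Z, mul(Z, SZ)), mul(SSZ, mul(SZ, SZ))))))))
  →10  S(S(S(S(S(add(mul(Z, SZ), mul(SSZ, mul(SZ, SZ))))))))
  →11  S(S(S(S(S(add(Z, mul(SSZ, mul(SZ, SZ))))))))
  →12  S(S(S(S(S(mul(SSZ, mul(SZ, SZ)))))))
  →13  S(S(S(S(S(add(mul(SZ, SZ), mul(SZ, mul(SZ, SZ))))))))
  →14  S(S(S(S(S(add(add(SZ, mul(Z, SZ)), mul(SZ, mul(SZ, SZ))))))))
  →15  S(S(S(S(S(add(S(add(Z, mul(Z, SZ))), mul(SZ, mul(SZ, SZ))))))))
  →16  S(S(S(S(S(S(add(add(Z, mul(Z, SZ)), mul(SZ, mul(SZ, SZ)))))))))
  →17  S(S(S(S(S(S(add(mul(Z, SZ), mul(SZ, mul(SZ, SZ)))))))))
  →18  S(S(S(S(S(S(add(Z, mul(SZ, mul(SZ, SZ)))))))))
  →19  S(S(S(S(S(S(mul(SZ, mul(SZ, SZ))))))))
  →20  S(S(S(S(S(S(add(mul(SZ, SZ), mul(Z, mul(SZ, SZ)))))))))
  →21  S(S(S(S(S(S(add(add(SZ, mul(Z, SZ)), mul(Z, mul(SZ, SZ)))))))))
  →22  S(S(S(S(S(S(add(S(add(Z, mul(Z, SZ))), mul(Z, mul(SZ, SZ)))))))))
  →23  S(S(S(S(S(S(S(add(add(Z, mul(Z, SZ)), mul(Z, mul(SZ, SZ))))))))))
  →24  S(S(S(S(S(S(S(add(mul(Z, SZ), mul(Z, mul(SZ, SZ))))))))))
  →25  S(S(S(S(S(S(S(add(Z, mul(Z, mul(SZ, SZ))))))))))
  →26  S(S(S(S(S(S(S(mul(Z, mul(SZ, SZ)))))))))
  →27  S^7(Z)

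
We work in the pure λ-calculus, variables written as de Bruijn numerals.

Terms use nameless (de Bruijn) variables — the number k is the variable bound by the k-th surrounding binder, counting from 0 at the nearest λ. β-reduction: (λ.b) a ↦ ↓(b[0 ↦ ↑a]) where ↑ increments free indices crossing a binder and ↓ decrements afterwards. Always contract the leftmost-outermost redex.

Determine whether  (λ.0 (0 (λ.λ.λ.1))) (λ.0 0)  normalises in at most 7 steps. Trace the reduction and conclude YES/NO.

Answer: YES — reaches normal form λ.λ.λ.1 in 7 ≤ 7 steps

Reduction:
  start: (λ.0 (0 (λ.λ.λ.1))) (λ.0 0)
  →1  (λ.0 0) ((λ.0 0) (λ.λ.λ.1))
  →2  (λ.0 0) (λ.λ.λ.1) ((λ.0 0) (λ.λ.λ.1))
  →3  (λ.λ.λ.1) (λ.λ.λ.1) ((λ.0 0) (λ.λ.λ.1))
  →4  (λ.λ.1) ((λ.0 0) (λ.λ.λ.1))
  →5  λ.(λ.0 0) (λ.λ.λ.1)
  →6  λ.(λ.λ.λ.1) (λ.λ.λ.1)
  →7  λ.λ.λ.1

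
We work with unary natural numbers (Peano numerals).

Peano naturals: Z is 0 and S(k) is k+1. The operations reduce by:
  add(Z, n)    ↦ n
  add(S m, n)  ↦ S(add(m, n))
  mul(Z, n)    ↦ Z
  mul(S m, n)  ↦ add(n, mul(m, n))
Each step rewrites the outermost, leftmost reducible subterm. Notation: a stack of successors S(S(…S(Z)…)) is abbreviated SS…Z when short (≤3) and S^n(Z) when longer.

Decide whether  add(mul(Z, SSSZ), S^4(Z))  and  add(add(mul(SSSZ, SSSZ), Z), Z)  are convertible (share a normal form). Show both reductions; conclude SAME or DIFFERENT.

Answer: DIFFERENT — A ⇓ S^4(Z), B ⇓ S^9(Z)

Derivation:
Term A:
  start: add(mul(Z, SSSZ), S^4(Z))
  step 1: add(Z, S^4(Z))
  step 2: S^4(Z)

Term B:
  start: add(add(mul(SSSZ, SSSZ), Z), Z)
  step 1: add(add(add(SSSZ, mul(SSZ, SSSZ)), Z), Z)
  step 2: add(add(S(add(SSZ, mul(SSZ, SSSZ))), Z), Z)
  step 3: add(S(add(add(SSZ, mul(SSZ, SSSZ)), Z)), Z)
  step 4: S(add(add(add(SSZ, mul(SSZ, SSSZ)), Z), Z))
  step 5: S(add(add(S(add(SZ, mul(SSZ, SSSZ))), Z), Z))
  step 6: S(add(S(add(add(SZ, mul(SSZ, SSSZ)), Z)), Z))
  step 7: S(S(add(add(add(SZ, mul(SSZ, SSSZ)), Z), Z)))
  step 8: S(S(add(add(S(add(Z, mul(SSZ, SSSZ))), Z), Z)))
  step 9: S(S(add(S(add(add(Z, mul(SSZ, SSSZ)), Z)), Z)))
  step 10: S(S(S(add(add(add(Z, mul(SSZ, SSSZ)), Z), Z))))
  step 11: S(S(S(add(add(mul(SSZ, SSSZ), Z), Z))))
  step 12: S(S(S(add(add(add(SSSZ, mul(SZ, SSSZ)), Z), Z))))
  step 13: S(S(S(add(add(S(add(SSZ, mul(SZ, SSSZ))), Z), Z))))
  step 14: S(S(S(add(S(add(add(SSZ, mul(SZ, SSSZ)), Z)), Z))))
  step 15: S(S(S(S(add(add(add(SSZ, mul(SZ, SSSZ)), Z), Z)))))
  step 16: S(S(S(S(add(add(S(add(SZ, mul(SZ, SSSZ))), Z), Z)))))
  step 17: S(S(S(S(add(S(add(add(SZ, mul(SZ, SSSZ)), Z)), Z)))))
  step 18: S(S(S(S(S(add(add(add(SZ, mul(SZ, SSSZ)), Z), Z))))))
  step 19: S(S(S(S(S(add(add(S(add(Z, mul(SZ, SSSZ))), Z), Z))))))
  step 20: S(S(S(S(S(add(S(add(add(Z, mul(SZ, SSSZ)), Z)), Z))))))
  step 21: S(S(S(S(S(S(add(add(add(Z, mul(SZ, SSSZ)), Z), Z)))))))
  step 22: S(S(S(S(S(S(add(add(mul(SZ, SSSZ), Z), Z)))))))
  step 23: S(S(S(S(S(S(add(add(add(SSSZ, mul(Z, SSSZ)), Z), Z)))))))
  step 24: S(S(S(S(S(S(add(add(S(add(SSZ, mul(Z, SSSZ))), Z), Z)))))))
  step 25: S(S(S(S(S(S(add(S(add(add(SSZ, mul(Z, SSSZ)), Z)), Z)))))))
  step 26: S(S(S(S(S(S(S(add(add(add(SSZ, mul(Z, SSSZ)), Z), Z))))))))
  step 27: S(S(S(S(S(S(S(add(add(S(add(SZ, mul(Z, SSSZ))), Z), Z))))))))
  step 28: S(S(S(S(S(S(S(add(S(add(add(SZ, mul(Z, SSSZ)), Z)), Z))))))))
  step 29: S(S(S(S(S(S(S(S(add(add(add(SZ, mul(Z, SSSZ)), Z), Z)))))))))
  step 30: S(S(S(S(S(S(S(S(add(add(S(add(Z, mul(Z, SSSZ))), Z), Z)))))))))
  step 31: S(S(S(S(S(S(S(S(add(S(add(add(Z, mul(Z, SSSZ)), Z)), Z)))))))))
  step 32: S(S(S(S(S(S(S(S(S(add(add(add(Z, mul(Z, SSSZ)), Z), Z))))))))))
  step 33: S(S(S(S(S(S(S(S(S(add(add(mul(Z, SSSZ), Z), Z))))))))))
  step 34: S(S(S(S(S(S(S(S(S(add(add(Z, Z), Z))))))))))
  step 35: S(S(S(S(S(S(S(S(S(add(Z, Z))))))))))
  step 36: S^9(Z)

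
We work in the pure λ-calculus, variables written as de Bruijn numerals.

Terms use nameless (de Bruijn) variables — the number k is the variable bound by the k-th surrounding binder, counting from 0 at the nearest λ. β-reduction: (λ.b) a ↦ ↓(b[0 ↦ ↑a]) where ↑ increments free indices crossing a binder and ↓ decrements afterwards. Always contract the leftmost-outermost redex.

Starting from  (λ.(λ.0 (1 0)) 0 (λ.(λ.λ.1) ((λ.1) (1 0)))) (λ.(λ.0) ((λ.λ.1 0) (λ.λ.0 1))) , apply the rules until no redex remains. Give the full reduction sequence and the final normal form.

Answer: normal form = λ.0 (λ.λ.1)  (in 9 steps)

Reduction:
  start: (λ.(λ.0 (1 0)) 0 (λ.(λ.λ.1) ((λ.1) (1 0)))) (λ.(λ.0) ((λ.λ.1 0) (λ.λ.0 1)))
  step 1: (λ.0 ((λ.(λ.0) ((λ.λ.1 0) (λ.λ.0 1))) 0)) (λ.(λ.0) ((λ.λ.1 0) (λ.λ.0 1))) (λ.(λ.λ.1) ((λ.1) ((λ.(λ.0) ((λ.λ.1 0) (λ.λ.0 1))) 0)))
  step 2: (λ.(λ.0) ((λ.λ.1 0) (λ.λ.0 1))) ((λ.(λ.0) ((λ.λ.1 0) (λ.λ.0 1))) (λ.(λ.0) ((λ.λ.1 0) (λ.λ.0 1)))) (λ.(λ.λ.1) ((λ.1) ((λ.(λ.0) ((λ.λ.1 0) (λ.λ.0 1))) 0)))
  step 3: (λ.0) ((λ.λ.1 0) (λ.λ.0 1)) (λ.(λ.λ.1) ((λ.1) ((λ.(λ.0) ((λ.λ.1 0) (λ.λ.0 1))) 0)))
  step 4: (λ.λ.1 0) (λ.λ.0 1) (λ.(λ.λ.1) ((λ.1) ((λ.(λ.0) ((λ.λ.1 0) (λ.λ.0 1))) 0)))
  step 5: (λ.(λ.λ.0 1) 0) (λ.(λ.λ.1) ((λ.1) ((λ.(λ.0) ((λ.λ.1 0) (λ.λ.0 1))) 0)))
  step 6: (λ.λ.0 1) (λ.(λ.λ.1) ((λ.1) ((λ.(λ.0) ((λ.λ.1 0) (λ.λ.0 1))) 0)))
  step 7: λ.0 (λ.(λ.λ.1) ((λ.1) ((λ.(λ.0) ((λ.λ.1 0) (λ.λ.0 1))) 0)))
  step 8: λ.0 (λ.λ.(λ.2) ((λ.(λ.0) ((λ.λ.1 0) (λ.λ.0 1))) 1))
  step 9: λ.0 (λ.λ.1)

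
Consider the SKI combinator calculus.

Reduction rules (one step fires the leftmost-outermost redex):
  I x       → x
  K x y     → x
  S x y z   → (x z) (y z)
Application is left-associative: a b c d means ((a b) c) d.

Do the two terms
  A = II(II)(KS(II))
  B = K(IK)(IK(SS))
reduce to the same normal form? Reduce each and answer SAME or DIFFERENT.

Answer: DIFFERENT — A ⇓ S, B ⇓ K

Working:
Term A:
  start: II(II)(KS(II))
  step 1: I(II)(KS(II))
  step 2: II(KS(II))
  step 3: I(KS(II))
  step 4: KS(II)
  step 5: S

Term B:
  start: K(IK)(IK(SS))
  step 1: IK
  step 2: K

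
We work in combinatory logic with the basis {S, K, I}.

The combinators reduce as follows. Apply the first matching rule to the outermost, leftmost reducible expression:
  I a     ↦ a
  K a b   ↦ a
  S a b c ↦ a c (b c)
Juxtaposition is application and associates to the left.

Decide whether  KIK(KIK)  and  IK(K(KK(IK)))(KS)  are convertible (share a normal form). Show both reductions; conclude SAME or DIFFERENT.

Term A:
  start: KIK(KIK)
  [1] I(KIK)
  [2] KIK
  [3] I

Term B:
  start: IK(K(KK(IK)))(KS)
  [1] K(K(KK(IK)))(KS)
  [2] K(KK(IK))
  [3] KK

Answer: DIFFERENT — A ⇓ I, B ⇓ KK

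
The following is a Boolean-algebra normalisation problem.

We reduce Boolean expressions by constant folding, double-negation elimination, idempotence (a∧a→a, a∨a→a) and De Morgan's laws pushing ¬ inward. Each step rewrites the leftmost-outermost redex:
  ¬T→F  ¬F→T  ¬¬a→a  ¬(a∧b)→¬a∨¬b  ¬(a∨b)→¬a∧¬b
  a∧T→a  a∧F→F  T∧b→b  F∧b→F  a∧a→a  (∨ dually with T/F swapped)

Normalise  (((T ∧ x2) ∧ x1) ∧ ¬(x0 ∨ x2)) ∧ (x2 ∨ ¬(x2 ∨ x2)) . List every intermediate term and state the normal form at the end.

Answer: normal form = ((x2 ∧ x1) ∧ (¬x0 ∧ ¬x2)) ∧ (x2 ∨ ¬x2)  (in 4 steps)

Derivation:
  start: (((T ∧ x2) ∧ x1) ∧ ¬(x0 ∨ x2)) ∧ (x2 ∨ ¬(x2 ∨ x2))
  step 1: ((x2 ∧ x1) ∧ ¬(x0 ∨ x2)) ∧ (x2 ∨ ¬(x2 ∨ x2))
  step 2: ((x2 ∧ x1) ∧ (¬x0 ∧ ¬x2)) ∧ (x2 ∨ ¬(x2 ∨ x2))
  step 3: ((x2 ∧ x1) ∧ (¬x0 ∧ ¬x2)) ∧ (x2 ∨ (¬x2 ∧ ¬x2))
  step 4: ((x2 ∧ x1) ∧ (¬x0 ∧ ¬x2)) ∧ (x2 ∨ ¬x2)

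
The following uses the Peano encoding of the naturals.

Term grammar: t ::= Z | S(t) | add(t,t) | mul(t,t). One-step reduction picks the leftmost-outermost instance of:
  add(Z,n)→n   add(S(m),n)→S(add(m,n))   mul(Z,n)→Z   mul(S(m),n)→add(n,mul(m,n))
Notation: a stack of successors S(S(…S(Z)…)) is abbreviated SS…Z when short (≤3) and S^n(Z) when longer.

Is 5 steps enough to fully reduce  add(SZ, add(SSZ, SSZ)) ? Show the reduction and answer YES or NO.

  start: add(SZ, add(SSZ, SSZ))
  step 1: S(add(Z, add(SSZ, SSZ)))
  step 2: S(add(SSZ, SSZ))
  step 3: S(S(add(SZ, SSZ)))
  step 4: S(S(S(add(Z, SSZ))))
  step 5: S^5(Z)

Answer: YES — reaches normal form S^5(Z) in 5 ≤ 5 steps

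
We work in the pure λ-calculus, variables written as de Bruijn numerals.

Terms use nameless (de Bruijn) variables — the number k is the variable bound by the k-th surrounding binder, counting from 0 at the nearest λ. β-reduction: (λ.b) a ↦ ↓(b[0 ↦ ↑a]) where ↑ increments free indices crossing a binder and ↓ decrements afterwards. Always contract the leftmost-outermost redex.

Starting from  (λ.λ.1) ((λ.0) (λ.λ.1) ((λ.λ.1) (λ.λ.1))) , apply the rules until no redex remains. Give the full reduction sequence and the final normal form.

Answer: normal form = λ.λ.λ.λ.λ.1  (in 4 steps)

Working:
  start: (λ.λ.1) ((λ.0) (λ.λ.1) ((λ.λ.1) (λ.λ.1)))
  [1] λ.(λ.0) (λ.λ.1) ((λ.λ.1) (λ.λ.1))
  [2] λ.(λ.λ.1) ((λ.λ.1) (λ.λ.1))
  [3] λ.λ.(λ.λ.1) (λ.λ.1)
  [4] λ.λ.λ.λ.λ.1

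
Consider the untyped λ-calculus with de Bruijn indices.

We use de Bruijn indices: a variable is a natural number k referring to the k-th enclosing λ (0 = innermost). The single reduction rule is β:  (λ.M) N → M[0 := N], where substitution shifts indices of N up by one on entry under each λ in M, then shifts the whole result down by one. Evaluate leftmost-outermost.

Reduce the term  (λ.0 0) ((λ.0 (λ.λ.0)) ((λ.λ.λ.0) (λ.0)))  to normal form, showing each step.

Answer: normal form = λ.0  (in 8 steps)

Working:
  start: (λ.0 0) ((λ.0 (λ.λ.0)) ((λ.λ.λ.0) (λ.0)))
  step 1: (λ.0 (λ.λ.0)) ((λ.λ.λ.0) (λ.0)) ((λ.0 (λ.λ.0)) ((λ.λ.λ.0) (λ.0)))
  step 2: (λ.λ.λ.0) (λ.0) (λ.λ.0) ((λ.0 (λ.λ.0)) ((λ.λ.λ.0) (λ.0)))
  step 3: (λ.λ.0) (λ.λ.0) ((λ.0 (λ.λ.0)) ((λ.λ.λ.0) (λ.0)))
  step 4: (λ.0) ((λ.0 (λ.λ.0)) ((λ.λ.λ.0) (λ.0)))
  step 5: (λ.0 (λ.λ.0)) ((λ.λ.λ.0) (λ.0))
  step 6: (λ.λ.λ.0) (λ.0) (λ.λ.0)
  step 7: (λ.λ.0) (λ.λ.0)
  step 8: λ.0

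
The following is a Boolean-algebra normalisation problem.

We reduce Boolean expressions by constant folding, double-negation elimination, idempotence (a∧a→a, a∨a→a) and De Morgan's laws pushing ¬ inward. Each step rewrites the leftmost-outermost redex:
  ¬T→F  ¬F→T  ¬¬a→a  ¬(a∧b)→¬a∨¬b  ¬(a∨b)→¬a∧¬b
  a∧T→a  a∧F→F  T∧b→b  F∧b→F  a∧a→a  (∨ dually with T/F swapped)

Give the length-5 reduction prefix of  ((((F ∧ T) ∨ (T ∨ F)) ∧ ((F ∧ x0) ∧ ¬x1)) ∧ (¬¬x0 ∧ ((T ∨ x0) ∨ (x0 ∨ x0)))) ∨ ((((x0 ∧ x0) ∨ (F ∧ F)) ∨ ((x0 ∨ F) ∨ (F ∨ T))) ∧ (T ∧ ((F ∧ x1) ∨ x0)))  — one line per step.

Answer: after 5 steps: ((F ∧ ¬x1) ∧ (¬¬x0 ∧ ((T ∨ x0) ∨ (x0 ∨ x0)))) ∨ ((((x0 ∧ x0) ∨ (F ∧ F)) ∨ ((x0 ∨ F) ∨ (F ∨ T))) ∧ (T ∧ ((F ∧ x1) ∨ x0)))

Working:
  start: ((((F ∧ T) ∨ (T ∨ F)) ∧ ((F ∧ x0) ∧ ¬x1)) ∧ (¬¬x0 ∧ ((T ∨ x0) ∨ (x0 ∨ x0)))) ∨ ((((x0 ∧ x0) ∨ (F ∧ F)) ∨ ((x0 ∨ F) ∨ (F ∨ T))) ∧ (T ∧ ((F ∧ x1) ∨ x0)))
  [1] (((F ∨ (T ∨ F)) ∧ ((F ∧ x0) ∧ ¬x1)) ∧ (¬¬x0 ∧ ((T ∨ x0) ∨ (x0 ∨ x0)))) ∨ ((((x0 ∧ x0) ∨ (F ∧ F)) ∨ ((x0 ∨ F) ∨ (F ∨ T))) ∧ (T ∧ ((F ∧ x1) ∨ x0)))
  [2] (((T ∨ F) ∧ ((F ∧ x0) ∧ ¬x1)) ∧ (¬¬x0 ∧ ((T ∨ x0) ∨ (x0 ∨ x0)))) ∨ ((((x0 ∧ x0) ∨ (F ∧ F)) ∨ ((x0 ∨ F) ∨ (F ∨ T))) ∧ (T ∧ ((F ∧ x1) ∨ x0)))
  [3] ((T ∧ ((F ∧ x0) ∧ ¬x1)) ∧ (¬¬x0 ∧ ((T ∨ x0) ∨ (x0 ∨ x0)))) ∨ ((((x0 ∧ x0) ∨ (F ∧ F)) ∨ ((x0 ∨ F) ∨ (F ∨ T))) ∧ (T ∧ ((F ∧ x1) ∨ x0)))
  [4] (((F ∧ x0) ∧ ¬x1) ∧ (¬¬x0 ∧ ((T ∨ x0) ∨ (x0 ∨ x0)))) ∨ ((((x0 ∧ x0) ∨ (F ∧ F)) ∨ ((x0 ∨ F) ∨ (F ∨ T))) ∧ (T ∧ ((F ∧ x1) ∨ x0)))
  [5] ((F ∧ ¬x1) ∧ (¬¬x0 ∧ ((T ∨ x0) ∨ (x0 ∨ x0)))) ∨ ((((x0 ∧ x0) ∨ (F ∧ F)) ∨ ((x0 ∨ F) ∨ (F ∨ T))) ∧ (T ∧ ((F ∧ x1) ∨ x0)))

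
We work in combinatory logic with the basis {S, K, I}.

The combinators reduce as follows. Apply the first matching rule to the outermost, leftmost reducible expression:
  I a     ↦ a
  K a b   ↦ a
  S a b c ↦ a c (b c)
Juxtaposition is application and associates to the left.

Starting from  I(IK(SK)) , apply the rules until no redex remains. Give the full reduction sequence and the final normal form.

  start: I(IK(SK))
  step 1: IK(SK)
  step 2: K(SK)

Answer: normal form = K(SK)  (in 2 steps)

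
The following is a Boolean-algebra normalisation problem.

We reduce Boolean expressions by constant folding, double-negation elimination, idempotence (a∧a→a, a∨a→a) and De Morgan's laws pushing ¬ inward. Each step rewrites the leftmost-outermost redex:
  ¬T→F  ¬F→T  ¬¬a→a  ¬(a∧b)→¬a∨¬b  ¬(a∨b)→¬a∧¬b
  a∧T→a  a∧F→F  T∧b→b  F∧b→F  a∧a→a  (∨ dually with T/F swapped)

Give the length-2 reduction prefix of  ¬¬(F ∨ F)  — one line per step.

Answer: after 2 steps: F

Derivation:
  start: ¬¬(F ∨ F)
  →1  F ∨ F
  →2  F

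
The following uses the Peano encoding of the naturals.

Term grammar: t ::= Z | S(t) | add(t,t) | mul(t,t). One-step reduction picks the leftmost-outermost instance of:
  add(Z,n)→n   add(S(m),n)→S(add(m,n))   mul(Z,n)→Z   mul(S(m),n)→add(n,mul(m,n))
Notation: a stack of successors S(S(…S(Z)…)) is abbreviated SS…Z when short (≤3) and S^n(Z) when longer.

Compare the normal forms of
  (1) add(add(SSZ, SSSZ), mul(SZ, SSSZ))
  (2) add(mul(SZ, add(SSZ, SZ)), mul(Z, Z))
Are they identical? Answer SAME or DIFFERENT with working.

Term A:
  start: add(add(SSZ, SSSZ), mul(SZ, SSSZ))
  [1] add(S(add(SZ, SSSZ)), mul(SZ, SSSZ))
  [2] S(add(add(SZ, SSSZ), mul(SZ, SSSZ)))
  [3] S(add(S(add(Z, SSSZ)), mul(SZ, SSSZ)))
  [4] S(S(add(add(Z, SSSZ), mul(SZ, SSSZ))))
  [5] S(S(add(SSSZ, mul(SZ, SSSZ))))
  [6] S(S(S(add(SSZ, mul(SZ, SSSZ)))))
  [7] S(S(S(S(add(SZ, mul(SZ, SSSZ))))))
  [8] S(S(S(S(S(add(Z, mul(SZ, SSSZ)))))))
  [9] S(S(S(S(S(mul(SZ, SSSZ))))))
  [10] S(S(S(S(S(add(SSSZ, mul(Z, SSSZ)))))))
  [11] S(S(S(S(S(S(add(SSZ, mul(Z, SSSZ))))))))
  [12] S(S(S(S(S(S(S(add(SZ, mul(Z, SSSZ)))))))))
  [13] S(S(S(S(S(S(S(S(add(Z, mul(Z, SSSZ))))))))))
  [14] S(S(S(S(S(S(S(S(mul(Z, SSSZ)))))))))
  [15] S^8(Z)

Term B:
  start: add(mul(SZ, add(SSZ, SZ)), mul(Z, Z))
  [1] add(add(add(SSZ, SZ), mul(Z, add(SSZ, SZ))), mul(Z, Z))
  [2] add(add(S(add(SZ, SZ)), mul(Z, add(SSZ, SZ))), mul(Z, Z))
  [3] add(S(add(add(SZ, SZ), mul(Z, add(SSZ, SZ)))), mul(Z, Z))
  [4] S(add(add(add(SZ, SZ), mul(Z, add(SSZ, SZ))), mul(Z, Z)))
  [5] S(add(add(S(add(Z, SZ)), mul(Z, add(SSZ, SZ))), mul(Z, Z)))
  [6] S(add(S(add(add(Z, SZ), mul(Z, add(SSZ, SZ)))), mul(Z, Z)))
  [7] S(S(add(add(add(Z, SZ), mul(Z, add(SSZ, SZ))), mul(Z, Z))))
  [8] S(S(add(add(SZ, mul(Z, add(SSZ, SZ))), mul(Z, Z))))
  [9] S(S(add(S(add(Z, mul(Z, add(SSZ, SZ)))), mul(Z, Z))))
  [10] S(S(S(add(add(Z, mul(Z, add(SSZ, SZ))), mul(Z, Z)))))
  [11] S(S(S(add(mul(Z, add(SSZ, SZ)), mul(Z, Z)))))
  [12] S(S(S(add(Z, mul(Z, Z)))))
  [13] S(S(S(mul(Z, Z))))
  [14] SSSZ

Answer: DIFFERENT — A ⇓ S^8(Z), B ⇓ SSSZ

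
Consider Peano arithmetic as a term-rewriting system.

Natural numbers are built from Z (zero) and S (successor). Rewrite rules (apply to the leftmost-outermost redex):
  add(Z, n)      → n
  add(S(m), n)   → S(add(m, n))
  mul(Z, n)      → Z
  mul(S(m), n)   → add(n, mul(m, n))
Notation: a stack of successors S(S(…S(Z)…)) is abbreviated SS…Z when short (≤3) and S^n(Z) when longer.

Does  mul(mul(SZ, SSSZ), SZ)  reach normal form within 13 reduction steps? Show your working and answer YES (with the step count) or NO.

Answer: NO — after 13 steps the term is S(S(S(mul(add(Z, mul(Z, SSSZ)), SZ)))), not yet normal

Derivation:
  start: mul(mul(SZ, SSSZ), SZ)
  step 1: mul(add(SSSZ, mul(Z, SSSZ)), SZ)
  step 2: mul(S(add(SSZ, mul(Z, SSSZ))), SZ)
  step 3: add(SZ, mul(add(SSZ, mul(Z, SSSZ)), SZ))
  step 4: S(add(Z, mul(add(SSZ, mul(Z, SSSZ)), SZ)))
  step 5: S(mul(add(SSZ, mul(Z, SSSZ)), SZ))
  step 6: S(mul(S(add(SZ, mul(Z, SSSZ))), SZ))
  step 7: S(add(SZ, mul(add(SZ, mul(Z, SSSZ)), SZ)))
  step 8: S(S(add(Z, mul(add(SZ, mul(Z, SSSZ)), SZ))))
  step 9: S(S(mul(add(SZ, mul(Z, SSSZ)), SZ)))
  step 10: S(S(mul(S(add(Z, mul(Z, SSSZ))), SZ)))
  step 11: S(S(add(SZ, mul(add(Z, mul(Z, SSSZ)), SZ))))
  step 12: S(S(S(add(Z, mul(add(Z, mul(Z, SSSZ)), SZ)))))
  step 13: S(S(S(mul(add(Z, mul(Z, SSSZ)), SZ))))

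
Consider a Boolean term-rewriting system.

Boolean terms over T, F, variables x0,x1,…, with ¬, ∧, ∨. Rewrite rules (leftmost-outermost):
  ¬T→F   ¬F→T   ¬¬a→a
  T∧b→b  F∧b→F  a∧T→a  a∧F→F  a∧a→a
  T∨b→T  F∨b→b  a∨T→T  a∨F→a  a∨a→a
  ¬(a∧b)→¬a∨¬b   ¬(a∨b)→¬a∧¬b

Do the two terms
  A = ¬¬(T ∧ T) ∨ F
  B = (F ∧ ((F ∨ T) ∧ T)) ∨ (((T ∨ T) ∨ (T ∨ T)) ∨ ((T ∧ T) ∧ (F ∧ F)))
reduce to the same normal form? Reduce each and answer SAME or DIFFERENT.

Answer: SAME — A ⇓ T, B ⇓ T

Derivation:
Term A:
  start: ¬¬(T ∧ T) ∨ F
  [1] ¬¬(T ∧ T)
  [2] T ∧ T
  [3] T

Term B:
  start: (F ∧ ((F ∨ T) ∧ T)) ∨ (((T ∨ T) ∨ (T ∨ T)) ∨ ((T ∧ T) ∧ (F ∧ F)))
  [1] F ∨ (((T ∨ T) ∨ (T ∨ T)) ∨ ((T ∧ T) ∧ (F ∧ F)))
  [2] ((T ∨ T) ∨ (T ∨ T)) ∨ ((T ∧ T) ∧ (F ∧ F))
  [3] (T ∨ T) ∨ ((T ∧ T) ∧ (F ∧ F))
  [4] T ∨ ((T ∧ T) ∧ (F ∧ F))
  [5] T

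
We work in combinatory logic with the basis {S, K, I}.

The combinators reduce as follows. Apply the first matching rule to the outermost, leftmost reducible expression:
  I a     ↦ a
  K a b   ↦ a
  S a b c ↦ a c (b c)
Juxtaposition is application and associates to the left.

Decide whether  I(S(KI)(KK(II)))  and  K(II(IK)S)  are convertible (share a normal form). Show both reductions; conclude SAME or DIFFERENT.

Term A:
  start: I(S(KI)(KK(II)))
  [1] S(KI)(KK(II))
  [2] S(KI)K

Term B:
  start: K(II(IK)S)
  [1] K(I(IK)S)
  [2] K(IKS)
  [3] K(KS)

Answer: DIFFERENT — A ⇓ S(KI)K, B ⇓ K(KS)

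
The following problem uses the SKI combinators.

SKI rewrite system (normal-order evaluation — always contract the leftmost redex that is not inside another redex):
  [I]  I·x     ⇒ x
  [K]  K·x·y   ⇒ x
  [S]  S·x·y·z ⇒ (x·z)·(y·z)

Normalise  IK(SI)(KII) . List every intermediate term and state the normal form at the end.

Answer: normal form = SI  (in 2 steps)

Reduction:
  start: IK(SI)(KII)
  step 1: K(SI)(KII)
  step 2: SI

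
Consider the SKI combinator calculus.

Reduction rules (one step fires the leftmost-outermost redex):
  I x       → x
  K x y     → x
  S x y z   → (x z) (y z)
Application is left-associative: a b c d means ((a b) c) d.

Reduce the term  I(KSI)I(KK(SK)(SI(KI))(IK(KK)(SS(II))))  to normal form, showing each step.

Answer: normal form = SI(SI(KI))  (in 4 steps)

Working:
  start: I(KSI)I(KK(SK)(SI(KI))(IK(KK)(SS(II))))
  step 1: KSII(KK(SK)(SI(KI))(IK(KK)(SS(II))))
  step 2: SI(KK(SK)(SI(KI))(IK(KK)(SS(II))))
  step 3: SI(K(SI(KI))(IK(KK)(SS(II))))
  step 4: SI(SI(KI))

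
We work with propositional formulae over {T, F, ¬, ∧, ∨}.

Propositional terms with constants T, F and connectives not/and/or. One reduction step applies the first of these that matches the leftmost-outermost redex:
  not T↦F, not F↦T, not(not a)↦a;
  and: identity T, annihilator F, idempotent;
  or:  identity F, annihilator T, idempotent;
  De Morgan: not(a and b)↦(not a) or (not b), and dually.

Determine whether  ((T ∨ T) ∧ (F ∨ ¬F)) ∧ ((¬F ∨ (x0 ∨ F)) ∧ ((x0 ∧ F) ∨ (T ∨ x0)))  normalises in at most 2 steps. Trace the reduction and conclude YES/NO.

Answer: NO — after 2 steps the term is (F ∨ ¬F) ∧ ((¬F ∨ (x0 ∨ F)) ∧ ((x0 ∧ F) ∨ (T ∨ x0))), not yet normal

Working:
  start: ((T ∨ T) ∧ (F ∨ ¬F)) ∧ ((¬F ∨ (x0 ∨ F)) ∧ ((x0 ∧ F) ∨ (T ∨ x0)))
  →1  (T ∧ (F ∨ ¬F)) ∧ ((¬F ∨ (x0 ∨ F)) ∧ ((x0 ∧ F) ∨ (T ∨ x0)))
  →2  (F ∨ ¬F) ∧ ((¬F ∨ (x0 ∨ F)) ∧ ((x0 ∧ F) ∨ (T ∨ x0)))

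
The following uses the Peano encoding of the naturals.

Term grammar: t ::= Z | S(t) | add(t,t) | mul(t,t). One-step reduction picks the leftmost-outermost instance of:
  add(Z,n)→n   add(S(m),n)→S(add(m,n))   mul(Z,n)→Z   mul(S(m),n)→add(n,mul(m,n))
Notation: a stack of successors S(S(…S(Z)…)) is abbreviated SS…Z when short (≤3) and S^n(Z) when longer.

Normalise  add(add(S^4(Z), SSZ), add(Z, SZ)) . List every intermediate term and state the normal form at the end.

  start: add(add(S^4(Z), SSZ), add(Z, SZ))
  step 1: add(S(add(SSSZ, SSZ)), add(Z, SZ))
  step 2: S(add(add(SSSZ, SSZ), add(Z, SZ)))
  step 3: S(add(S(add(SSZ, SSZ)), add(Z, SZ)))
  step 4: S(S(add(add(SSZ, SSZ), add(Z, SZ))))
  step 5: S(S(add(S(add(SZ, SSZ)), add(Z, SZ))))
  step 6: S(S(S(add(add(SZ, SSZ), add(Z, SZ)))))
  step 7: S(S(S(add(S(add(Z, SSZ)), add(Z, SZ)))))
  step 8: S(S(S(S(add(add(Z, SSZ), add(Z, SZ))))))
  step 9: S(S(S(S(add(SSZ, add(Z, SZ))))))
  step 10: S(S(S(S(S(add(SZ, add(Z, SZ)))))))
  step 11: S(S(S(S(S(S(add(Z, add(Z, SZ))))))))
  step 12: S(S(S(S(S(S(add(Z, SZ)))))))
  step 13: S^7(Z)

Answer: normal form = S^7(Z)  (in 13 steps)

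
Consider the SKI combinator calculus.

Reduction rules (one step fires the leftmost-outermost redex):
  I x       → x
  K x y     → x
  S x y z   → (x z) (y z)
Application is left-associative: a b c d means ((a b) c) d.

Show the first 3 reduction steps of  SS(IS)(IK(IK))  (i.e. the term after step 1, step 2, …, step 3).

Answer: after 3 steps: S(KK)(IS(IK(IK)))

Reduction:
  start: SS(IS)(IK(IK))
  [1] S(IK(IK))(IS(IK(IK)))
  [2] S(K(IK))(IS(IK(IK)))
  [3] S(KK)(IS(IK(IK)))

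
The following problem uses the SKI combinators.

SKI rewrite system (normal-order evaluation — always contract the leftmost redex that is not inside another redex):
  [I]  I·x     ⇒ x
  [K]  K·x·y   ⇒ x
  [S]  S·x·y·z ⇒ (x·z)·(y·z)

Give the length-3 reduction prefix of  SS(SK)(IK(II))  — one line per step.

Answer: after 3 steps: S(KI)(SK(IK(II)))

Working:
  start: SS(SK)(IK(II))
  →1  S(IK(II))(SK(IK(II)))
  →2  S(K(II))(SK(IK(II)))
  →3  S(KI)(SK(IK(II)))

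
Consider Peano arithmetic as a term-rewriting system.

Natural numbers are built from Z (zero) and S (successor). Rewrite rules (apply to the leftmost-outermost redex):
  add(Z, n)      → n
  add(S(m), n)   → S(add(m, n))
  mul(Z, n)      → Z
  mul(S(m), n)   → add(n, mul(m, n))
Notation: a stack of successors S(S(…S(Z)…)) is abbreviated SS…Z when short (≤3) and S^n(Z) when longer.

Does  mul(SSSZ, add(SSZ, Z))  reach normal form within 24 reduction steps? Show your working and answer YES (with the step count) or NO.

  start: mul(SSSZ, add(SSZ, Z))
  →1  add(add(SSZ, Z), mul(SSZ, add(SSZ, Z)))
  →2  add(S(add(SZ, Z)), mul(SSZ, add(SSZ, Z)))
  →3  S(add(add(SZ, Z), mul(SSZ, add(SSZ, Z))))
  →4  S(add(S(add(Z, Z)), mul(SSZ, add(SSZ, Z))))
  →5  S(S(add(add(Z, Z), mul(SSZ, add(SSZ, Z)))))
  →6  S(S(add(Z, mul(SSZ, add(SSZ, Z)))))
  →7  S(S(mul(SSZ, add(SSZ, Z))))
  →8  S(S(add(add(SSZ, Z), mul(SZ, add(SSZ, Z)))))
  →9  S(S(add(S(add(SZ, Z)), mul(SZ, add(SSZ, Z)))))
  →10  S(S(S(add(add(SZ, Z), mul(SZ, add(SSZ, Z))))))
  →11  S(S(S(add(S(add(Z, Z)), mul(SZ, add(SSZ, Z))))))
  →12  S(S(S(S(add(add(Z, Z), mul(SZ, add(SSZ, Z)))))))
  →13  S(S(S(S(add(Z, mul(SZ, add(SSZ, Z)))))))
  →14  S(S(S(S(mul(SZ, add(SSZ, Z))))))
  →15  S(S(S(S(add(add(SSZ, Z), mul(Z, add(SSZ, Z)))))))
  →16  S(S(S(S(add(S(add(SZ, Z)), mul(Z, add(SSZ, Z)))))))
  →17  S(S(S(S(S(add(add(SZ, Z), mul(Z, add(SSZ, Z))))))))
  →18  S(S(S(S(S(add(S(add(Z, Z)), mul(Z, add(SSZ, Z))))))))
  →19  S(S(S(S(S(S(add(add(Z, Z), mul(Z, add(SSZ, Z)))))))))
  →20  S(S(S(S(S(S(add(Z, mul(Z, add(SSZ, Z)))))))))
  →21  S(S(S(S(S(S(mul(Z, add(SSZ, Z))))))))
  →22  S^6(Z)

Answer: YES — reaches normal form S^6(Z) in 22 ≤ 24 steps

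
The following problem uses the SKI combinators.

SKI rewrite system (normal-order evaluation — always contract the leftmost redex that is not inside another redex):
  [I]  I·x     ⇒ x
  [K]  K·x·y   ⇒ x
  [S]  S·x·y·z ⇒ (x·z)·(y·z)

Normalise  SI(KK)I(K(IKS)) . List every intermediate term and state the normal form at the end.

  start: SI(KK)I(K(IKS))
  [1] II(KKI)(K(IKS))
  [2] I(KKI)(K(IKS))
  [3] KKI(K(IKS))
  [4] K(K(IKS))
  [5] K(K(KS))

Answer: normal form = K(K(KS))  (in 5 steps)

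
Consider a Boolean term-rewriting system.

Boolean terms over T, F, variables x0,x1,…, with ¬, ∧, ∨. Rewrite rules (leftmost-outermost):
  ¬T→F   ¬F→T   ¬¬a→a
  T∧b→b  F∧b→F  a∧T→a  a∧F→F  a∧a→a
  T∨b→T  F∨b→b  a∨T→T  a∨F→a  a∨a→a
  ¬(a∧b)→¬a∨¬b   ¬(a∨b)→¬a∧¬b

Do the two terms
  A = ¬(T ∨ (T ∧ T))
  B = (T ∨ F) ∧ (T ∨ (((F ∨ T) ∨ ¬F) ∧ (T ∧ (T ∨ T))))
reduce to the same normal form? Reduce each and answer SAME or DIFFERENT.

Term A:
  start: ¬(T ∨ (T ∧ T))
  [1] ¬T ∧ ¬(T ∧ T)
  [2] F ∧ ¬(T ∧ T)
  [3] F

Term B:
  start: (T ∨ F) ∧ (T ∨ (((F ∨ T) ∨ ¬F) ∧ (T ∧ (T ∨ T))))
  [1] T ∧ (T ∨ (((F ∨ T) ∨ ¬F) ∧ (T ∧ (T ∨ T))))
  [2] T ∨ (((F ∨ T) ∨ ¬F) ∧ (T ∧ (T ∨ T)))
  [3] T

Answer: DIFFERENT — A ⇓ F, B ⇓ T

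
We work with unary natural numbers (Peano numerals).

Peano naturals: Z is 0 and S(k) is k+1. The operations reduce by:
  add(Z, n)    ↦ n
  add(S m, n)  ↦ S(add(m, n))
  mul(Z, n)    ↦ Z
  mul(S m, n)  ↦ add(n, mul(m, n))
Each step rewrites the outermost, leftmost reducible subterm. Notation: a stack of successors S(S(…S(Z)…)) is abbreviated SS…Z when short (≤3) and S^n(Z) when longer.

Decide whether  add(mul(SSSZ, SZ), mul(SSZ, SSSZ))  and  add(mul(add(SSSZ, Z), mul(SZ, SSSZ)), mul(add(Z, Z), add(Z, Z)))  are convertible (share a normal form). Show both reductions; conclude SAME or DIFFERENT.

Term A:
  start: add(mul(SSSZ, SZ), mul(SSZ, SSSZ))
  step 1: add(add(SZ, mul(SSZ, SZ)), mul(SSZ, SSSZ))
  step 2: add(S(add(Z, mul(SSZ, SZ))), mul(SSZ, SSSZ))
  step 3: S(add(add(Z, mul(SSZ, SZ)), mul(SSZ, SSSZ)))
  step 4: S(add(mul(SSZ, SZ), mul(SSZ, SSSZ)))
  step 5: S(add(add(SZ, mul(SZ, SZ)), mul(SSZ, SSSZ)))
  step 6: S(add(S(add(Z, mul(SZ, SZ))), mul(SSZ, SSSZ)))
  step 7: S(S(add(add(Z, mul(SZ, SZ)), mul(SSZ, SSSZ))))
  step 8: S(S(add(mul(SZ, SZ), mul(SSZ, SSSZ))))
  step 9: S(S(add(add(SZ, mul(Z, SZ)), mul(SSZ, SSSZ))))
  step 10: S(S(add(S(add(Z, mul(Z, SZ))), mul(SSZ, SSSZ))))
  step 11: S(S(S(add(add(Z, mul(Z, SZ)), mul(SSZ, SSSZ)))))
  step 12: S(S(S(add(mul(Z, SZ), mul(SSZ, SSSZ)))))
  step 13: S(S(S(add(Z, mul(SSZ, SSSZ)))))
  step 14: S(S(S(mul(SSZ, SSSZ))))
  step 15: S(S(S(add(SSSZ, mul(SZ, SSSZ)))))
  step 16: S(S(S(S(add(SSZ, mul(SZ, SSSZ))))))
  step 17: S(S(S(S(S(add(SZ, mul(SZ, SSSZ)))))))
  step 18: S(S(S(S(S(S(add(Z, mul(SZ, SSSZ))))))))
  step 19: S(S(S(S(S(S(mul(SZ, SSSZ)))))))
  step 20: S(S(S(S(S(S(add(SSSZ, mul(Z, SSSZ))))))))
  step 21: S(S(S(S(S(S(S(add(SSZ, mul(Z, SSSZ)))))))))
  step 22: S(S(S(S(S(S(S(S(add(SZ, mul(Z, SSSZ))))))))))
  step 23: S(S(S(S(S(S(S(S(S(add(Z, mul(Z, SSSZ)))))))))))
  step 24: S(S(S(S(S(S(S(S(S(mul(Z, SSSZ))))))))))
  step 25: S^9(Z)

Term B:
  start: add(mul(add(SSSZ, Z), mul(SZ, SSSZ)), mul(add(Z, Z), add(Z, Z)))
  step 1: add(mul(S(add(SSZ, Z)), mul(SZ, SSSZ)), mul(add(Z, Z), add(Z, Z)))
  step 2: add(add(mul(SZ, SSSZ), mul(add(SSZ, Z), mul(SZ, SSSZ))), mul(add(Z, Z), add(Z, Z)))
  step 3: add(add(add(SSSZ, mul(Z, SSSZ)), mul(add(SSZ, Z), mul(SZ, SSSZ))), mul(add(Z, Z), add(Z, Z)))
  step 4: add(add(S(add(SSZ, mul(Z, SSSZ))), mul(add(SSZ, Z), mul(SZ, SSSZ))), mul(add(Z, Z), add(Z, Z)))
  step 5: add(S(add(add(SSZ, mul(Z, SSSZ)), mul(add(SSZ, Z), mul(SZ, SSSZ)))), mul(add(Z, Z), add(Z, Z)))
  step 6: S(add(add(add(SSZ, mul(Z, SSSZ)), mul(add(SSZ, Z), mul(SZ, SSSZ))), mul(add(Z, Z), add(Z, Z))))
  step 7: S(add(add(S(add(SZ, mul(Z, SSSZ))), mul(add(SSZ, Z), mul(SZ, SSSZ))), mul(add(Z, Z), add(Z, Z))))
  step 8: S(add(S(add(add(SZ, mul(Z, SSSZ)), mul(add(SSZ, Z), mul(SZ, SSSZ)))), mul(add(Z, Z), add(Z, Z))))
  step 9: S(S(add(add(add(SZ, mul(Z, SSSZ)), mul(add(SSZ, Z), mul(SZ, SSSZ))), mul(add(Z, Z), add(Z, Z)))))
  step 10: S(S(add(add(S(add(Z, mul(Z, SSSZ))), mul(add(SSZ, Z), mul(SZ, SSSZ))), mul(add(Z, Z), add(Z, Z)))))
  step 11: S(S(add(S(add(add(Z, mul(Z, SSSZ)), mul(add(SSZ, Z), mul(SZ, SSSZ)))), mul(add(Z, Z), add(Z, Z)))))
  step 12: S(S(S(add(add(add(Z, mul(Z, SSSZ)), mul(add(SSZ, Z), mul(SZ, SSSZ))), mul(add(Z, Z), add(Z, Z))))))
  step 13: S(S(S(add(add(mul(Z, SSSZ), mul(add(SSZ, Z), mul(SZ, SSSZ))), mul(add(Z, Z), add(Z, Z))))))
  step 14: S(S(S(add(add(Z, mul(add(SSZ, Z), mul(SZ, SSSZ))), mul(add(Z, Z), add(Z, Z))))))
  step 15: S(S(S(add(mul(add(SSZ, Z), mul(SZ, SSSZ)), mul(add(Z, Z), add(Z, Z))))))
  step 16: S(S(S(add(mul(S(add(SZ, Z)), mul(SZ, SSSZ)), mul(add(Z, Z), add(Z, Z))))))
  step 17: S(S(S(add(add(mul(SZ, SSSZ), mul(add(SZ, Z), mul(SZ, SSSZ))), mul(add(Z, Z), add(Z, Z))))))
  step 18: S(S(S(add(add(add(SSSZ, mul(Z, SSSZ)), mul(add(SZ, Z), mul(SZ, SSSZ))), mul(add(Z, Z), add(Z, Z))))))
  step 19: S(S(S(add(add(S(add(SSZ, mul(Z, SSSZ))), mul(add(SZ, Z), mul(SZ, SSSZ))), mul(add(Z, Z), add(Z, Z))))))
  step 20: S(S(S(add(S(add(add(SSZ, mul(Z, SSSZ)), mul(add(SZ, Z), mul(SZ, SSSZ)))), mul(add(Z, Z), add(Z, Z))))))
  step 21: S(S(S(S(add(add(add(SSZ, mul(Z, SSSZ)), mul(add(SZ, Z), mul(SZ, SSSZ))), mul(add(Z, Z), add(Z, Z)))))))
  step 22: S(S(S(S(add(add(S(add(SZ, mul(Z, SSSZ))), mul(add(SZ, Z), mul(SZ, SSSZ))), mul(add(Z, Z), add(Z, Z)))))))
  step 23: S(S(S(S(add(S(add(add(SZ, mul(Z, SSSZ)), mul(add(SZ, Z), mul(SZ, SSSZ)))), mul(add(Z, Z), add(Z, Z)))))))
  step 24: S(S(S(S(S(add(add(add(SZ, mul(Z, SSSZ)), mul(add(SZ, Z), mul(SZ, SSSZ))), mul(add(Z, Z), add(Z, Z))))))))
  step 25: S(S(S(S(S(add(add(S(add(Z, mul(Z, SSSZ))), mul(add(SZ, Z), mul(SZ, SSSZ))), mul(add(Z, Z), add(Z, Z))))))))
  step 26: S(S(S(S(S(add(S(add(add(Z, mul(Z, SSSZ)), mul(add(SZ, Z), mul(SZ, SSSZ)))), mul(add(Z, Z), add(Z, Z))))))))
  step 27: S(S(S(S(S(S(add(add(add(Z, mul(Z, SSSZ)), mul(add(SZ, Z), mul(SZ, SSSZ))), mul(add(Z, Z), add(Z, Z)))))))))
  step 28: S(S(S(S(S(S(add(add(mul(Z, SSSZ), mul(add(SZ, Z), mul(SZ, SSSZ))), mul(add(Z, Z), add(Z, Z)))))))))
  step 29: S(S(S(S(S(S(add(add(Z, mul(add(SZ, Z), mul(SZ, SSSZ))), mul(add(Z, Z), add(Z, Z)))))))))
  step 30: S(S(S(S(S(S(add(mul(add(SZ, Z), mul(SZ, SSSZ)), mul(add(Z, Z), add(Z, Z)))))))))
  step 31: S(S(S(S(S(S(add(mul(S(add(Z, Z)), mul(SZ, SSSZ)), mul(add(Z, Z), add(Z, Z)))))))))
  step 32: S(S(S(S(S(S(add(add(mul(SZ, SSSZ), mul(add(Z, Z), mul(SZ, SSSZ))), mul(add(Z, Z), add(Z, Z)))))))))
  step 33: S(S(S(S(S(S(add(add(add(SSSZ, mul(Z, SSSZ)), mul(add(Z, Z), mul(SZ, SSSZ))), mul(add(Z, Z), add(Z, Z)))))))))
  step 34: S(S(S(S(S(S(add(add(S(add(SSZ, mul(Z, SSSZ))), mul(add(Z, Z), mul(SZ, SSSZ))), mul(add(Z, Z), add(Z, Z)))))))))
  step 35: S(S(S(S(S(S(add(S(add(add(SSZ, mul(Z, SSSZ)), mul(add(Z, Z), mul(SZ, SSSZ)))), mul(add(Z, Z), add(Z, Z)))))))))
  step 36: S(S(S(S(S(S(S(add(add(add(SSZ, mul(Z, SSSZ)), mul(add(Z, Z), mul(SZ, SSSZ))), mul(add(Z, Z), add(Z, Z))))))))))
  step 37: S(S(S(S(S(S(S(add(add(S(add(SZ, mul(Z, SSSZ))), mul(add(Z, Z), mul(SZ, SSSZ))), mul(add(Z, Z), add(Z, Z))))))))))
  step 38: S(S(S(S(S(S(S(add(S(add(add(SZ, mul(Z, SSSZ)), mul(add(Z, Z), mul(SZ, SSSZ)))), mul(add(Z, Z), add(Z, Z))))))))))
  step 39: S(S(S(S(S(S(S(S(add(add(add(SZ, mul(Z, SSSZ)), mul(add(Z, Z), mul(SZ, SSSZ))), mul(add(Z, Z), add(Z, Z)))))))))))
  step 40: S(S(S(S(S(S(S(S(add(add(S(add(Z, mul(Z, SSSZ))), mul(add(Z, Z), mul(SZ, SSSZ))), mul(add(Z, Z), add(Z, Z)))))))))))
  step 41: S(S(S(S(S(S(S(S(add(S(add(add(Z, mul(Z, SSSZ)), mul(add(Z, Z), mul(SZ, SSSZ)))), mul(add(Z, Z), add(Z, Z)))))))))))
  step 42: S(S(S(S(S(S(S(S(S(add(add(add(Z, mul(Z, SSSZ)), mul(add(Z, Z), mul(SZ, SSSZ))), mul(add(Z, Z), add(Z, Z))))))))))))
  step 43: S(S(S(S(S(S(S(S(S(add(add(mul(Z, SSSZ), mul(add(Z, Z), mul(SZ, SSSZ))), mul(add(Z, Z), add(Z, Z))))))))))))
  step 44: S(S(S(S(S(S(S(S(S(add(add(Z, mul(add(Z, Z), mul(SZ, SSSZ))), mul(add(Z, Z), add(Z, Z))))))))))))
  step 45: S(S(S(S(S(S(S(S(S(add(mul(add(Z, Z), mul(SZ, SSSZ)), mul(add(Z, Z), add(Z, Z))))))))))))
  step 46: S(S(S(S(S(S(S(S(S(add(mul(Z, mul(SZ, SSSZ)), mul(add(Z, Z), add(Z, Z))))))))))))
  step 47: S(S(S(S(S(S(S(S(S(add(Z, mul(add(Z, Z), add(Z, Z))))))))))))
  step 48: S(S(S(S(S(S(S(S(S(mul(add(Z, Z), add(Z, Z)))))))))))
  step 49: S(S(S(S(S(S(S(S(S(mul(Z, add(Z, Z)))))))))))
  step 50: S^9(Z)

Answer: SAME — A ⇓ S^9(Z), B ⇓ S^9(Z)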